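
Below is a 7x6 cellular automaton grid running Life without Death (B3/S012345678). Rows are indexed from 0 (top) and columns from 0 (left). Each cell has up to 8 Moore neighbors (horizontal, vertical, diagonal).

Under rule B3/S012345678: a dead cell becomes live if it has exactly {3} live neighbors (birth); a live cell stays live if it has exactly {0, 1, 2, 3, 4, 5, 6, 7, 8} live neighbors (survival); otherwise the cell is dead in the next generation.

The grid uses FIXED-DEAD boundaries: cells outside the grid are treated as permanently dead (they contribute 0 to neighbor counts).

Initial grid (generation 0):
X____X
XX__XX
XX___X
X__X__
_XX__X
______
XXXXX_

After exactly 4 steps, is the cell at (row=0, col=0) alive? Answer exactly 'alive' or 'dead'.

Answer: alive

Derivation:
Simulating step by step:
Generation 0 (given above): 19 live cells
Generation 1: 25 live cells
XX__XX
XX__XX
XXX__X
X__XX_
_XX__X
X___X_
XXXXX_
Generation 2: 29 live cells
XX__XX
XX_XXX
XXX__X
X__XXX
XXX__X
X___XX
XXXXX_
Generation 3: 32 live cells
XXXXXX
XX_XXX
XXX__X
X__XXX
XXX__X
X___XX
XXXXXX
Generation 4: 32 live cells
XXXXXX
XX_XXX
XXX__X
X__XXX
XXX__X
X___XX
XXXXXX

Cell (0,0) at generation 4: 1 -> alive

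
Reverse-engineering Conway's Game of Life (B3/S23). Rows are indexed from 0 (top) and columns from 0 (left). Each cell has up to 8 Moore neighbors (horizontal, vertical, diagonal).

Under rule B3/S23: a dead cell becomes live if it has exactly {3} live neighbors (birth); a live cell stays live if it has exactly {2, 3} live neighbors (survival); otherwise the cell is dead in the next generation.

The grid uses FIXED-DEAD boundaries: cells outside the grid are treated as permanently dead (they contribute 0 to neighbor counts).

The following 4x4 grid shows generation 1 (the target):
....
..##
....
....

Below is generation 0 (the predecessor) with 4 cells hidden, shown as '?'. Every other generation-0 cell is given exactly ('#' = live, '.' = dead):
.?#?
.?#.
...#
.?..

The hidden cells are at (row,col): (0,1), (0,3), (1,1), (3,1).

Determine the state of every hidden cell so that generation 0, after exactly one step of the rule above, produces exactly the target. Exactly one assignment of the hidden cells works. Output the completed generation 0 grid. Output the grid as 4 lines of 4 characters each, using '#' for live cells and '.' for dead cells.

Hidden generation-0 cells (in order): (0,1), (0,3), (1,1), (3,1).
A hidden cell only influences target cells in its own 3x3 neighborhood. Try each of the 2^4 = 16 assignments, step the completed generation 0 forward once under B3/S23, and compare with the target:
  (0,1)=. (0,3)=. (1,1)=. (3,1)=. -> step reproduces the target at every cell -> ACCEPT
  (0,1)=. (0,3)=. (1,1)=. (3,1)=# -> step gives (2,2)='#' but target has '.' -> reject
  (0,1)=. (0,3)=. (1,1)=# (3,1)=. -> step gives (0,1)='#' but target has '.' -> reject
  (0,1)=. (0,3)=. (1,1)=# (3,1)=# -> step gives (0,1)='#' but target has '.' -> reject
  (0,1)=. (0,3)=# (1,1)=. (3,1)=. -> step gives (0,2)='#' but target has '.' -> reject
  (0,1)=. (0,3)=# (1,1)=. (3,1)=# -> step gives (0,2)='#' but target has '.' -> reject
  (0,1)=. (0,3)=# (1,1)=# (3,1)=. -> step gives (0,1)='#' but target has '.' -> reject
  (0,1)=. (0,3)=# (1,1)=# (3,1)=# -> step gives (0,1)='#' but target has '.' -> reject
  (0,1)=# (0,3)=. (1,1)=. (3,1)=. -> step gives (0,1)='#' but target has '.' -> reject
  (0,1)=# (0,3)=. (1,1)=. (3,1)=# -> step gives (0,1)='#' but target has '.' -> reject
  (0,1)=# (0,3)=. (1,1)=# (3,1)=. -> step gives (0,1)='#' but target has '.' -> reject
  (0,1)=# (0,3)=. (1,1)=# (3,1)=# -> step gives (0,1)='#' but target has '.' -> reject
  (0,1)=# (0,3)=# (1,1)=. (3,1)=. -> step gives (0,1)='#' but target has '.' -> reject
  (0,1)=# (0,3)=# (1,1)=. (3,1)=# -> step gives (0,1)='#' but target has '.' -> reject
  (0,1)=# (0,3)=# (1,1)=# (3,1)=. -> step gives (0,1)='#' but target has '.' -> reject
  (0,1)=# (0,3)=# (1,1)=# (3,1)=# -> step gives (0,1)='#' but target has '.' -> reject
Unique solution: (0,1)=dead, (0,3)=dead, (1,1)=dead, (3,1)=dead.
Check: live-neighbor counts of every cell in the completed generation 0:
0212
0223
0121
0011
Applying B3/S23 to generation 0 with these counts gives:
....
..##
....
....
which matches the target exactly.

Answer: ..#.
..#.
...#
....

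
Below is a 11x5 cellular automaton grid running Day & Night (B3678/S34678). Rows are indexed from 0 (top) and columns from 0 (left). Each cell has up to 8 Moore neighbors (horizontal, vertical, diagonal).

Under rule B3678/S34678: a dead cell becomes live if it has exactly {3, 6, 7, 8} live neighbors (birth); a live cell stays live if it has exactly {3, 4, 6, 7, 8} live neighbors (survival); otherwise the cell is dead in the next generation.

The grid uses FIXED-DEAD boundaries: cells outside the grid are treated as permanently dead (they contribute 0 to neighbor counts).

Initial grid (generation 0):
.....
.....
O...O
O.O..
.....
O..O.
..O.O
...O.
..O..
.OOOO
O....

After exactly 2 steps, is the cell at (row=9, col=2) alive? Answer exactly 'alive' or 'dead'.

Simulating step by step:
Generation 0 (given above): 15 live cells
Generation 1: 14 live cells
.....
.....
.O...
.O...
.O...
.....
.....
..OO.
.OO.O
.OOO.
.OOO.
Generation 2: 13 live cells
.....
.....
.....
O.O..
.....
.....
.....
.OOO.
.OOO.
O.O.O
.O.O.

Cell (9,2) at generation 2: 1 -> alive

Answer: alive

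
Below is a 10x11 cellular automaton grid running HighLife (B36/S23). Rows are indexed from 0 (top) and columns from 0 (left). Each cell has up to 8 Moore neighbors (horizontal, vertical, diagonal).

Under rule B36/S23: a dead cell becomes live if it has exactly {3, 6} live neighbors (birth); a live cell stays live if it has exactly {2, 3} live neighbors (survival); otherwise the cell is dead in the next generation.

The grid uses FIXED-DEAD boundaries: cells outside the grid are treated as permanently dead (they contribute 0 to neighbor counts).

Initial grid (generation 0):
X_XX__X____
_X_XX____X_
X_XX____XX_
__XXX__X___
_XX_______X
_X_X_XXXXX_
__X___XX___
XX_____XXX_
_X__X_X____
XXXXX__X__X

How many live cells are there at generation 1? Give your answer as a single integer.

Simulating step by step:
Generation 0 (given above): 45 live cells
Generation 1: 40 live cells
_XXXX______
X_X_X___XX_
________XX_
____X___XX_
_X___X___X_
_X_X_X__XX_
X_X__X_____
XXX__X__X__
____XXX__X_
XXXXXX_____
Population at generation 1: 40

Answer: 40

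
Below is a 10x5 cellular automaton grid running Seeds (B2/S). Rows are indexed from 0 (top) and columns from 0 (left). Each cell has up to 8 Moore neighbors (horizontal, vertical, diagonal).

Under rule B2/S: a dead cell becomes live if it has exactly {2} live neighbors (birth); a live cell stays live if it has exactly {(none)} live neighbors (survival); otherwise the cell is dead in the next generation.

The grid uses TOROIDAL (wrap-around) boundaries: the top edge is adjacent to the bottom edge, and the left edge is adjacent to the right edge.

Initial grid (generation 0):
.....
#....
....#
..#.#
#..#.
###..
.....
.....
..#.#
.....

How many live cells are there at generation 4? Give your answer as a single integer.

Answer: 6

Derivation:
Simulating step by step:
Generation 0 (given above): 11 live cells
Generation 1: 9 live cells
.....
....#
.#...
.#...
.....
...#.
#.#..
...#.
...#.
...#.
Generation 2: 14 live cells
...##
#....
..#..
#.#..
..#..
.##.#
.#...
.#...
.....
..#.#
Generation 3: 16 live cells
.##..
.##..
#..##
.....
....#
.....
...#.
#.#..
####.
#....
Generation 4: 6 live cells
...#.
.....
.....
.....
.....
...##
.##.#
.....
.....
.....
Population at generation 4: 6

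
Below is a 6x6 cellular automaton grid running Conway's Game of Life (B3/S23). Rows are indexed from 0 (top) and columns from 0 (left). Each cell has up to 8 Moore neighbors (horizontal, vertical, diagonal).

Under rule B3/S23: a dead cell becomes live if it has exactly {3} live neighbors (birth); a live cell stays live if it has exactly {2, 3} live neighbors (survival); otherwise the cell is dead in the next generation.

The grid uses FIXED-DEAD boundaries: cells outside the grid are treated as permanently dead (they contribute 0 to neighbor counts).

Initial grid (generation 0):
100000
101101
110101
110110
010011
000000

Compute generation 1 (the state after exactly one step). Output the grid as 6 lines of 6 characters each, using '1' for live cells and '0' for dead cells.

Simulating step by step:
Generation 0 (given above): 16 live cells
Generation 1: 12 live cells
(generation 1 grid is the final answer)

Answer: 010000
101100
000001
000100
111111
000000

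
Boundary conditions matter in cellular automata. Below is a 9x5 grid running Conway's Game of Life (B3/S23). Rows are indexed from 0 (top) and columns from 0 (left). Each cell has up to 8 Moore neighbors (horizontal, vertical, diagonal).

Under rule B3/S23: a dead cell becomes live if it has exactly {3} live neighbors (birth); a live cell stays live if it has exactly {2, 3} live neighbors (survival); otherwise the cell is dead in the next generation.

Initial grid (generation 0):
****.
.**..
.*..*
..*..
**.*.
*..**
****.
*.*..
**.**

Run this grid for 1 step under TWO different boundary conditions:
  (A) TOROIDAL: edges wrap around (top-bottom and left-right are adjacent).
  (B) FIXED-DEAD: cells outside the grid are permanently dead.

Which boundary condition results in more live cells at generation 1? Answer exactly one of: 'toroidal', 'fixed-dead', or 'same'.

Under TOROIDAL boundary, generation 1:
.....
....*
**.*.
..***
**.*.
.....
.....
.....
.....
Population = 10

Under FIXED-DEAD boundary, generation 1:
*..*.
.....
.*.*.
*.**.
**.**
....*
*...*
....*
****.
Population = 19

Comparison: toroidal=10, fixed-dead=19 -> fixed-dead

Answer: fixed-dead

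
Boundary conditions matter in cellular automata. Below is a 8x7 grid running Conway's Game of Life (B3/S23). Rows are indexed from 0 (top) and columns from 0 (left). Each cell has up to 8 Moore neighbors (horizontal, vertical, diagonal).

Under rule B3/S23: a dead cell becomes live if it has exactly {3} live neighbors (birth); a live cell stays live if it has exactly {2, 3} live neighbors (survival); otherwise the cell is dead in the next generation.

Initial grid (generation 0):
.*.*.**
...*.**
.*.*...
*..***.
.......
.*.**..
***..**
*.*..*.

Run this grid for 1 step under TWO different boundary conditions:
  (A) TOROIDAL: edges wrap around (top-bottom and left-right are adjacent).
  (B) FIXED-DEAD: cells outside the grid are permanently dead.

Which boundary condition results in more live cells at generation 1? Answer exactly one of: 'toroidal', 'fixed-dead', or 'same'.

Answer: fixed-dead

Derivation:
Under TOROIDAL boundary, generation 1:
.*.*...
...*.**
*..*...
..***..
..*..*.
.*.****
.....*.
...*...
Population = 19

Under FIXED-DEAD boundary, generation 1:
..*..**
...*.**
...*..*
..***..
..*..*.
**.***.
*....**
*.*..**
Population = 25

Comparison: toroidal=19, fixed-dead=25 -> fixed-dead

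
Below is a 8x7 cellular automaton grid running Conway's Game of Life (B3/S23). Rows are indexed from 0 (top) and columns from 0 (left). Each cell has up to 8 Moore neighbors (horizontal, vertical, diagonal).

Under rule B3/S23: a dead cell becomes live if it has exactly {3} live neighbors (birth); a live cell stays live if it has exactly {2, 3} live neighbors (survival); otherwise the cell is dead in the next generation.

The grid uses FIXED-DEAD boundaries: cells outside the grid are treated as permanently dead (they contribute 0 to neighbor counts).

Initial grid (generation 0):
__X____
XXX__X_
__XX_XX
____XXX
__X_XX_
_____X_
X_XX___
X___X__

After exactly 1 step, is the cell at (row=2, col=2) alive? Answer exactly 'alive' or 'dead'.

Simulating step by step:
Generation 0 (given above): 21 live cells
Generation 1: 16 live cells
__X____
____XXX
__XX___
__X____
___X___
_XX__X_
_X_XX__
_X_X___

Cell (2,2) at generation 1: 1 -> alive

Answer: alive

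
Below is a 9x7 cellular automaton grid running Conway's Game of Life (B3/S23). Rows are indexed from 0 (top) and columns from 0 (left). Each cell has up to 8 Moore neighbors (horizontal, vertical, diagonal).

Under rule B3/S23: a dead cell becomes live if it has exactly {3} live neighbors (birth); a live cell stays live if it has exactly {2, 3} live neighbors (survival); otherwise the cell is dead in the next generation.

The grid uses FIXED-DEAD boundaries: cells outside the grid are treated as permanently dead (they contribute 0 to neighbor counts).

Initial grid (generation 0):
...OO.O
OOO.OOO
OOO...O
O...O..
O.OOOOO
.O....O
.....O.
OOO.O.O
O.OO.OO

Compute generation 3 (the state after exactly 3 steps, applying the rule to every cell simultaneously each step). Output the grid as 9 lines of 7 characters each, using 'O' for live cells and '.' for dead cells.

Simulating step by step:
Generation 0 (given above): 34 live cells
Generation 1: 37 live cells
.OOOO.O
O...O.O
..O.O.O
O...O.O
O.OOO.O
.OOO..O
O.O..OO
O.O.O.O
O.OOOOO
Generation 2: 25 live cells
.OOOO..
....O.O
.O..O.O
..O.O.O
O...O.O
O.....O
O...O.O
O.O....
..O.O.O
Generation 3: 21 live cells
(generation 3 grid is the final answer)

Answer: ..OOOO.
.O..O..
....O.O
.O..O.O
.O.O..O
OO....O
O....O.
.......
.O.O...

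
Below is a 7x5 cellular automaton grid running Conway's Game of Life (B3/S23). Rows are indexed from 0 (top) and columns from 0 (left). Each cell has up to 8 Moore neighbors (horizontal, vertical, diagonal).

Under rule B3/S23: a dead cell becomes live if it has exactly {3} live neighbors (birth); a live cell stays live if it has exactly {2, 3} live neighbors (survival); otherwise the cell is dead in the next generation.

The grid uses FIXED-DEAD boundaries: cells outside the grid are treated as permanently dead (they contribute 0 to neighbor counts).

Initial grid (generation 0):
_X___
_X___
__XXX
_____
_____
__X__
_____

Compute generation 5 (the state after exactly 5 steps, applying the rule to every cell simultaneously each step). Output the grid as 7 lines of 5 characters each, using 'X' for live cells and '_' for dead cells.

Answer: _____
___X_
__X__
__XXX
___XX
_____
_____

Derivation:
Simulating step by step:
Generation 0 (given above): 6 live cells
Generation 1: 5 live cells
_____
_X_X_
__XX_
___X_
_____
_____
_____
Generation 2: 5 live cells
_____
___X_
___XX
__XX_
_____
_____
_____
Generation 3: 6 live cells
_____
___XX
____X
__XXX
_____
_____
_____
Generation 4: 6 live cells
_____
___XX
__X__
___XX
___X_
_____
_____
Generation 5: 7 live cells
(generation 5 grid is the final answer)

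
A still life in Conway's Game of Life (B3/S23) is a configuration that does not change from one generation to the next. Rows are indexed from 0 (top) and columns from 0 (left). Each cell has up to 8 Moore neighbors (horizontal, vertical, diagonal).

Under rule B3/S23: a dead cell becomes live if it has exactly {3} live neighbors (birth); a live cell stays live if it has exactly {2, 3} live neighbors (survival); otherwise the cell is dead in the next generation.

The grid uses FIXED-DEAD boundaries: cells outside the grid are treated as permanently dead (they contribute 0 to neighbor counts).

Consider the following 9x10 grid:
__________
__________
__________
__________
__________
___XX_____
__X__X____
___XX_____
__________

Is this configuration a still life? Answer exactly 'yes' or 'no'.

Compute generation 1 and compare to generation 0 (given above):
Generation 1:
__________
__________
__________
__________
__________
___XX_____
__X__X____
___XX_____
__________
The grids are IDENTICAL -> still life.

Answer: yes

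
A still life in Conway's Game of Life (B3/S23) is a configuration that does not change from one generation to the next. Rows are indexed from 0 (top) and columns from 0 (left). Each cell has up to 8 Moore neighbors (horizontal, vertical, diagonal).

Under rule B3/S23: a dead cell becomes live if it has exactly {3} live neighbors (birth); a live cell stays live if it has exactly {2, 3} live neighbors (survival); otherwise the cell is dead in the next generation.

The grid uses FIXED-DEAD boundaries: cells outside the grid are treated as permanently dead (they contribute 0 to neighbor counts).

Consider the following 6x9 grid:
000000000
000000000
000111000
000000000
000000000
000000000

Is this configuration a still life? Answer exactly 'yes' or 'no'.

Compute generation 1 and compare to generation 0 (given above):
Generation 1:
000000000
000010000
000010000
000010000
000000000
000000000
Cell (1,4) differs: gen0=0 vs gen1=1 -> NOT a still life.

Answer: no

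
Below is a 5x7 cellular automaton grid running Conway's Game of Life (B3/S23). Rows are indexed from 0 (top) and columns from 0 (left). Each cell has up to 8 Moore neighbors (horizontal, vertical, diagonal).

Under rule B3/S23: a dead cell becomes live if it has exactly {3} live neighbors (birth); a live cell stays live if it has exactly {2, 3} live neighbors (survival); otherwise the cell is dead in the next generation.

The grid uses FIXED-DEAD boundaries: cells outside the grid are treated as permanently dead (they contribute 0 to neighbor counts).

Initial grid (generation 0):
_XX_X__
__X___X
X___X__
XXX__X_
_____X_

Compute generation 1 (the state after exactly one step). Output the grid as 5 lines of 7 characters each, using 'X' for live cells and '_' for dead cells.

Simulating step by step:
Generation 0 (given above): 12 live cells
Generation 1: 14 live cells
(generation 1 grid is the final answer)

Answer: _XXX___
__X__X_
X_XX_X_
XX__XX_
_X_____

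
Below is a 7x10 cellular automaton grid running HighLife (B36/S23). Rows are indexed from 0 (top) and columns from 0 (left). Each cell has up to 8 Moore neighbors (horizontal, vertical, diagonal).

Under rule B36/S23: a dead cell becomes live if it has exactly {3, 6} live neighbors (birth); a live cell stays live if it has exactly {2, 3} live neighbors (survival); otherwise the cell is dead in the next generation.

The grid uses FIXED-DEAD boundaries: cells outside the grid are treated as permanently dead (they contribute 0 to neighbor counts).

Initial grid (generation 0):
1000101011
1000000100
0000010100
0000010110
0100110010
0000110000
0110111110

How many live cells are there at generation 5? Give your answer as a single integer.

Answer: 8

Derivation:
Simulating step by step:
Generation 0 (given above): 25 live cells
Generation 1: 17 live cells
0000000110
0000010100
0000000100
0000010110
0000000110
0110000010
0001101100
Generation 2: 14 live cells
0000001110
0000000100
0000000100
0000000000
0000001001
0011001010
0011000100
Generation 3: 11 live cells
0000001110
0000000000
0000000000
0000000000
0000000100
0011001010
0011000100
Generation 4: 10 live cells
0000000100
0000000100
0000000000
0000000000
0000000100
0011001010
0011000100
Generation 5: 8 live cells
0000000000
0000000000
0000000000
0000000000
0000000100
0011001010
0011000100
Population at generation 5: 8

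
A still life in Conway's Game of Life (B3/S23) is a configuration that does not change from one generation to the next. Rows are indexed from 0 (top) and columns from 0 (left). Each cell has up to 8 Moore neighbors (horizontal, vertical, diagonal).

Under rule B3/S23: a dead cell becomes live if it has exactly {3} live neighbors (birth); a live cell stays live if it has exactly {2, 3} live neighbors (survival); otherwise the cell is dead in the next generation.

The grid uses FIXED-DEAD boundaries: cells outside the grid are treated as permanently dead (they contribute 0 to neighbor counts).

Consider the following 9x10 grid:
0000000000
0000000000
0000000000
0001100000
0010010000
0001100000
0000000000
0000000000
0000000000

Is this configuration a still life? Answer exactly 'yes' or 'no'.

Compute generation 1 and compare to generation 0 (given above):
Generation 1:
0000000000
0000000000
0000000000
0001100000
0010010000
0001100000
0000000000
0000000000
0000000000
The grids are IDENTICAL -> still life.

Answer: yes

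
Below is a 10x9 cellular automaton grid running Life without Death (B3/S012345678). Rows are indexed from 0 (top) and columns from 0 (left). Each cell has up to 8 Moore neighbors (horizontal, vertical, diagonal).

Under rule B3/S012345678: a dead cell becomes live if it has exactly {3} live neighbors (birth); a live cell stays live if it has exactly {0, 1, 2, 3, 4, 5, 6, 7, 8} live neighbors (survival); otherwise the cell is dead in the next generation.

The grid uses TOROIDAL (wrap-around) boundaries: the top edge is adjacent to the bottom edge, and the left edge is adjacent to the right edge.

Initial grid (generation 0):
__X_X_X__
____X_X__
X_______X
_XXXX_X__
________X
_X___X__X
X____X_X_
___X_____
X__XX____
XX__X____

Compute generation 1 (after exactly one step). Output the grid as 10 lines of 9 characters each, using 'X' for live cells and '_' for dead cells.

Simulating step by step:
Generation 0 (given above): 26 live cells
Generation 1: 49 live cells
(generation 1 grid is the final answer)

Answer: _XX_X_X__
___XX_XX_
XXX_X__XX
_XXXX_XXX
_X_XXX_XX
_X___XXXX
X___XXXXX
___X____X
XXXXX____
XXX_X____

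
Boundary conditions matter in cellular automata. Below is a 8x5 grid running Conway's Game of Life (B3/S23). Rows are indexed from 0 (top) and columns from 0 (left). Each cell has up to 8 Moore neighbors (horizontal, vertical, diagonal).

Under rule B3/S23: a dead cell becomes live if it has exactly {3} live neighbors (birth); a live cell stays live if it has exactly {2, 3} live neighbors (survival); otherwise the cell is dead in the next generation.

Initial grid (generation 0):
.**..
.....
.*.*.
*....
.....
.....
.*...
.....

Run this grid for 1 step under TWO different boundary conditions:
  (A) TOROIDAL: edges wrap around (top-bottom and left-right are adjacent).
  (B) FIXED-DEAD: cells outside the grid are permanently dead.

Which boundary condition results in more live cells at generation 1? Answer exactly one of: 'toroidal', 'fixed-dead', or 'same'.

Answer: toroidal

Derivation:
Under TOROIDAL boundary, generation 1:
.....
.*...
.....
.....
.....
.....
.....
.**..
Population = 3

Under FIXED-DEAD boundary, generation 1:
.....
.*...
.....
.....
.....
.....
.....
.....
Population = 1

Comparison: toroidal=3, fixed-dead=1 -> toroidal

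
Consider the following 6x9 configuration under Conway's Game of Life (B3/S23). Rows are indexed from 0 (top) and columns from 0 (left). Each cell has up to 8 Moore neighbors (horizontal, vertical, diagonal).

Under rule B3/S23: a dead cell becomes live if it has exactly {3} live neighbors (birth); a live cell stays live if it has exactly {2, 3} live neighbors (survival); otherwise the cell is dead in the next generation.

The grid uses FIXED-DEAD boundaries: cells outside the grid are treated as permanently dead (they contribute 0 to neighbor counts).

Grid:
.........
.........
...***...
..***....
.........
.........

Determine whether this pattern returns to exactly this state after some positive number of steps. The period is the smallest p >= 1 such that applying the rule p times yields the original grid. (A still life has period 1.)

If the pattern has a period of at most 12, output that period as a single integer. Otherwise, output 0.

Answer: 2

Derivation:
Simulating and comparing each generation to the original:
Gen 0 (original, given above): 6 live cells
Gen 1: 6 live cells, differs from original
Gen 2: 6 live cells, MATCHES original -> period = 2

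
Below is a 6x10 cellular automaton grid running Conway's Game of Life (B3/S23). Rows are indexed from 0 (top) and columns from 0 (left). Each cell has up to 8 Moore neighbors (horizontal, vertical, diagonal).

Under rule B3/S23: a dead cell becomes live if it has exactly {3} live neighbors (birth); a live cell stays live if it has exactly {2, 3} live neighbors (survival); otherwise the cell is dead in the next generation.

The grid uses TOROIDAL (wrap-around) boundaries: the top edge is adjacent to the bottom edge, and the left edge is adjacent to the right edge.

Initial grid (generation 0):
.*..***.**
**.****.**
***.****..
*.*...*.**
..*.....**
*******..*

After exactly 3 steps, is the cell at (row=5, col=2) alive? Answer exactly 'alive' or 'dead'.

Answer: dead

Derivation:
Simulating step by step:
Generation 0 (given above): 37 live cells
Generation 1: 5 live cells
..........
..........
..........
..*...*...
....*.*...
......*...
Generation 2: 4 live cells
..........
..........
..........
.....*....
......**..
.....*....
Generation 3: 4 live cells
..........
..........
..........
......*...
.....**...
......*...

Cell (5,2) at generation 3: 0 -> dead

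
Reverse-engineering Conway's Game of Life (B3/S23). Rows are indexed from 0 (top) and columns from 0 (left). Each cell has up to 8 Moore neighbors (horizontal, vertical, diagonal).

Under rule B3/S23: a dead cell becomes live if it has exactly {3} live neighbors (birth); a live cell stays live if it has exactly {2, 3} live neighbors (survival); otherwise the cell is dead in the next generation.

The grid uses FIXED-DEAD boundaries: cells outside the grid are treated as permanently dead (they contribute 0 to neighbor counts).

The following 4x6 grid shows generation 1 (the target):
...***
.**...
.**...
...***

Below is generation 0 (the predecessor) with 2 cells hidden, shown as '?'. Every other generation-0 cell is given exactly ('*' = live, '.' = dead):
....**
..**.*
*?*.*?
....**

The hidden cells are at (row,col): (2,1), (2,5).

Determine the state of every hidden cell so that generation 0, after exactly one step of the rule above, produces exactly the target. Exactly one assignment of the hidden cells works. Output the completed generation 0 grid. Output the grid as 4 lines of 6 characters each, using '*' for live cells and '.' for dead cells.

Hidden generation-0 cells (in order): (2,1), (2,5).
A hidden cell only influences target cells in its own 3x3 neighborhood. Try each of the 2^2 = 4 assignments, step the completed generation 0 forward once under B3/S23, and compare with the target:
  (2,1)=. (2,5)=. -> step gives (1,5)='*' but target has '.' -> reject
  (2,1)=. (2,5)=* -> step reproduces the target at every cell -> ACCEPT
  (2,1)=* (2,5)=. -> step gives (1,1)='.' but target has '*' -> reject
  (2,1)=* (2,5)=* -> step gives (1,1)='.' but target has '*' -> reject
Unique solution: (2,1)=dead, (2,5)=live.
Check: live-neighbor counts of every cell in the completed generation 0:
012332
132464
032554
121333
Applying B3/S23 to generation 0 with these counts gives:
...***
.**...
.**...
...***
which matches the target exactly.

Answer: ....**
..**.*
*.*.**
....**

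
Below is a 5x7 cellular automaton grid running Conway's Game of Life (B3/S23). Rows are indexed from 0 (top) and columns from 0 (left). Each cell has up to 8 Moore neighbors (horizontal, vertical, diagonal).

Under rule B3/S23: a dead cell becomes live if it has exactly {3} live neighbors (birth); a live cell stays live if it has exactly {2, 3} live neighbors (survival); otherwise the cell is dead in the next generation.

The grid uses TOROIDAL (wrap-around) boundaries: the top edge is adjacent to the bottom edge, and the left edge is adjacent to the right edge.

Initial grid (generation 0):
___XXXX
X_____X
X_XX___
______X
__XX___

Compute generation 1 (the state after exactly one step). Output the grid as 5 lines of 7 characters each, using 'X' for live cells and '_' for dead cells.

Simulating step by step:
Generation 0 (given above): 12 live cells
Generation 1: 15 live cells
(generation 1 grid is the final answer)

Answer: X_XXXXX
XXX____
XX_____
_X_____
__XX__X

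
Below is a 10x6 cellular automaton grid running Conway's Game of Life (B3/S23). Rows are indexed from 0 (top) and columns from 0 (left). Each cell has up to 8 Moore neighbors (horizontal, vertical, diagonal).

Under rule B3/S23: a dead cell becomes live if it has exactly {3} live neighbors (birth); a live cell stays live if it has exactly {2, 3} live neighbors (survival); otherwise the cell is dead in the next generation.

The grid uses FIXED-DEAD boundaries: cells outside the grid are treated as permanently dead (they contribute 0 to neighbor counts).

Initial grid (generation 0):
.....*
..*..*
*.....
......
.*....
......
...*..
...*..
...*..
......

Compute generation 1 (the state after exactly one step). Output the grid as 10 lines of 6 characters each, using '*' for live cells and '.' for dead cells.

Simulating step by step:
Generation 0 (given above): 8 live cells
Generation 1: 3 live cells
(generation 1 grid is the final answer)

Answer: ......
......
......
......
......
......
......
..***.
......
......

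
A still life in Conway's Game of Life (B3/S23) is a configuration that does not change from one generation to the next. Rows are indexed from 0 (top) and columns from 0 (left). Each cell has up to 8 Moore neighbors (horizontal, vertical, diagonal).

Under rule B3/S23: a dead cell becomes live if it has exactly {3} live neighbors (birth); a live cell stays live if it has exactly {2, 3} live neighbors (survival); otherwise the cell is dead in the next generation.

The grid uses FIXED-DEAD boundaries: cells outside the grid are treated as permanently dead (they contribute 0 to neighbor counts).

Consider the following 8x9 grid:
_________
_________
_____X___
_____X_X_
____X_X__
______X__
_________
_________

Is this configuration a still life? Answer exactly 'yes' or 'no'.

Answer: no

Derivation:
Compute generation 1 and compare to generation 0 (given above):
Generation 1:
_________
_________
______X__
____XX___
______XX_
_____X___
_________
_________
Cell (2,5) differs: gen0=1 vs gen1=0 -> NOT a still life.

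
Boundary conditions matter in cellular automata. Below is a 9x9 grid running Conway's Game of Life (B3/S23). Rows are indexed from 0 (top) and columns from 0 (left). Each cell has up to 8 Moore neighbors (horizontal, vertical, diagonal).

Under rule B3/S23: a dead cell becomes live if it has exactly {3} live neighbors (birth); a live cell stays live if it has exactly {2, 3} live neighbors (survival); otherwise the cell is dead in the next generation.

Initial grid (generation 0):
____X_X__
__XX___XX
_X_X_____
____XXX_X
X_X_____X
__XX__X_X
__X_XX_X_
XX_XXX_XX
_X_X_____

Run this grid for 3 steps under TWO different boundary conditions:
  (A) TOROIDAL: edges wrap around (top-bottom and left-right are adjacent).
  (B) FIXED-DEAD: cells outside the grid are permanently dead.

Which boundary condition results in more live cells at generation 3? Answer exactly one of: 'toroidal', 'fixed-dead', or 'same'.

Answer: fixed-dead

Derivation:
Under TOROIDAL boundary, generation 3:
_XX_XXX__
_________
_________
_________
_________
___X_X___
_XX__X___
_XX_XX___
_XX_XX___
Population = 18

Under FIXED-DEAD boundary, generation 3:
__XXX____
_XX_X__XX
_XX_____X
_______XX
_XX____X_
_XXX_X_X_
_____X___
___X_____
X_X______
Population = 25

Comparison: toroidal=18, fixed-dead=25 -> fixed-dead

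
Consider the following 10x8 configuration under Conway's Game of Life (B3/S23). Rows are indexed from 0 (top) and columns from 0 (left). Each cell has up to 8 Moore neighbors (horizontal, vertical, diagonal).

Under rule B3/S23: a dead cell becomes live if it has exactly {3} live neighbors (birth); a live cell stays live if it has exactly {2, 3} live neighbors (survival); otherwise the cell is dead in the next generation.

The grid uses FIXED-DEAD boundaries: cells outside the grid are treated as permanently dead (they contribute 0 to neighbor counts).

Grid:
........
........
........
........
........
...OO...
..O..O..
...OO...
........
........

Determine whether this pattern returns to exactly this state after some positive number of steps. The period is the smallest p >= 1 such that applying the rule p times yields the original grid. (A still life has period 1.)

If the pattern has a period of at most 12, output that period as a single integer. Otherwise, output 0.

Answer: 1

Derivation:
Simulating and comparing each generation to the original:
Gen 0 (original, given above): 6 live cells
Gen 1: 6 live cells, MATCHES original -> period = 1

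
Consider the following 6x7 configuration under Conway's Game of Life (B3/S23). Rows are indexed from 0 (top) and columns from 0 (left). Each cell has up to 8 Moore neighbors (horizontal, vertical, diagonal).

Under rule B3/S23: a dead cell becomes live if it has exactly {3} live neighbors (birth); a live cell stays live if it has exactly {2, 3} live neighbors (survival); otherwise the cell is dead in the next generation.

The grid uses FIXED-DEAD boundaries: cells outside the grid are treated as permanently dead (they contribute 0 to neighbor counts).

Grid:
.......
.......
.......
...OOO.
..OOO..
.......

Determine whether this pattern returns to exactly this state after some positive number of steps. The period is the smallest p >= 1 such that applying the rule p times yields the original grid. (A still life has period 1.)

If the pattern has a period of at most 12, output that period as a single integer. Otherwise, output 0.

Answer: 2

Derivation:
Simulating and comparing each generation to the original:
Gen 0 (original, given above): 6 live cells
Gen 1: 6 live cells, differs from original
Gen 2: 6 live cells, MATCHES original -> period = 2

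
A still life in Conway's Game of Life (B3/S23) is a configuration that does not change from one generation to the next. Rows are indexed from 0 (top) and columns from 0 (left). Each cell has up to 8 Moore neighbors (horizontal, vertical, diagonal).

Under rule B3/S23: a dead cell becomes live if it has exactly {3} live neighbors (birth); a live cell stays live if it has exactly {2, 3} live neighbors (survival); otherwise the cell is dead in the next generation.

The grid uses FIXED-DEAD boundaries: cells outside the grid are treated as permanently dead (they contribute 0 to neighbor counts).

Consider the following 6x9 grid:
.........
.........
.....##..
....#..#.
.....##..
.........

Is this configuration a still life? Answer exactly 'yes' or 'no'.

Compute generation 1 and compare to generation 0 (given above):
Generation 1:
.........
.........
.....##..
....#..#.
.....##..
.........
The grids are IDENTICAL -> still life.

Answer: yes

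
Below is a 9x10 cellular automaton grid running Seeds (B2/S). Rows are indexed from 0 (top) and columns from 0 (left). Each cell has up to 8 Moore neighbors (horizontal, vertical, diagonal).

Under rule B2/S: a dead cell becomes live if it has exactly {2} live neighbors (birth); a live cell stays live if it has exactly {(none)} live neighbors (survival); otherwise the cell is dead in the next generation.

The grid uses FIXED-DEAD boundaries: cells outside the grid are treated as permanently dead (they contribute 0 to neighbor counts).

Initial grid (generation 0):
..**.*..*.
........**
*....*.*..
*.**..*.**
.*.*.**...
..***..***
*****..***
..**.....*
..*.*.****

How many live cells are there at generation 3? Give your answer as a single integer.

Simulating step by step:
Generation 0 (given above): 42 live cells
Generation 1: 15 live cells
....*..*..
.***.*....
..***.....
..........
*.........
..........
.....**...
*.........
.*...*....
Generation 2: 13 live cells
.*...**...
......*...
.....*....
.**.*.....
..........
.....**...
..........
.*..*.....
*.........
Generation 3: 19 live cells
.......*..
....*..*..
.****.*...
...*.*....
.****.*...
..........
....*.*...
*.........
.*........
Population at generation 3: 19

Answer: 19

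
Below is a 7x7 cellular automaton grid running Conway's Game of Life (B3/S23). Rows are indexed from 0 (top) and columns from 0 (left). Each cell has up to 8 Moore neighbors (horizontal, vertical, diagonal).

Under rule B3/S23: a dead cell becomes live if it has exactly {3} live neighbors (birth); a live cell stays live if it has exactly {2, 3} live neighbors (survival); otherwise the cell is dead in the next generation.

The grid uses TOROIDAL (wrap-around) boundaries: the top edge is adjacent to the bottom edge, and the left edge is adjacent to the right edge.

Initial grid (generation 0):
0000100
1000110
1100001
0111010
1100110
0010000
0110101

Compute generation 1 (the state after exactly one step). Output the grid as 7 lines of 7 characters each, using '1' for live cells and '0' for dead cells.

Answer: 1100101
1100110
0001000
0001010
1000111
0010101
0110010

Derivation:
Simulating step by step:
Generation 0 (given above): 20 live cells
Generation 1: 21 live cells
(generation 1 grid is the final answer)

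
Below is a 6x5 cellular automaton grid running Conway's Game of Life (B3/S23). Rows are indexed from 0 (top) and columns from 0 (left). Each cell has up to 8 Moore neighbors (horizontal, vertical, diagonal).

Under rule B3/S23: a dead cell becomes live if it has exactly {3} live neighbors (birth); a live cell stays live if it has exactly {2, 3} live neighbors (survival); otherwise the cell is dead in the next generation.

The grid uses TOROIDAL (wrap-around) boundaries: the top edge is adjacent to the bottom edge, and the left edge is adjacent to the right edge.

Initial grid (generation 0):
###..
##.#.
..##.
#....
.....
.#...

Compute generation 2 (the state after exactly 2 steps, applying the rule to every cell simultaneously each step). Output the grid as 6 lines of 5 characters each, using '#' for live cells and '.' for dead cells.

Simulating step by step:
Generation 0 (given above): 10 live cells
Generation 1: 9 live cells
....#
#..#.
#.##.
.....
.....
###..
Generation 2: 13 live cells
(generation 2 grid is the final answer)

Answer: ..###
####.
.###.
.....
.#...
##...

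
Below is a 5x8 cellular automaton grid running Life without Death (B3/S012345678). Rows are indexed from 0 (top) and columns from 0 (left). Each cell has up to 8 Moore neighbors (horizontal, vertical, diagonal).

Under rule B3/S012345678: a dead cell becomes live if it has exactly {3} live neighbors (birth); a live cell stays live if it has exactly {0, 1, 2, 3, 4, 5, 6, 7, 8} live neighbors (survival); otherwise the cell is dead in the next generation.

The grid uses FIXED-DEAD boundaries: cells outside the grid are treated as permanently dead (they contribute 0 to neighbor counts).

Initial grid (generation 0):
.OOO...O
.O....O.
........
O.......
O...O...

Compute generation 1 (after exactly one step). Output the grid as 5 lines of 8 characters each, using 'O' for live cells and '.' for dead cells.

Simulating step by step:
Generation 0 (given above): 9 live cells
Generation 1: 9 live cells
(generation 1 grid is the final answer)

Answer: .OOO...O
.O....O.
........
O.......
O...O...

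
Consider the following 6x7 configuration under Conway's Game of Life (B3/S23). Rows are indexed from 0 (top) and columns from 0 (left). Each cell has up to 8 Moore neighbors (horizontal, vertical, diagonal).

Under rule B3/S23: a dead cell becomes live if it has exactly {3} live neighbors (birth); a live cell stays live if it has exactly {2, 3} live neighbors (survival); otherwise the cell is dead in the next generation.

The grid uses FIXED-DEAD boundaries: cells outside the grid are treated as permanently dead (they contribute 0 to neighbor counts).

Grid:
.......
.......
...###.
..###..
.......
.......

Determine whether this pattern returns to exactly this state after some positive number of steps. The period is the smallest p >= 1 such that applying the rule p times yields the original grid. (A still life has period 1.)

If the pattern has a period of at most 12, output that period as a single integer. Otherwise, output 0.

Simulating and comparing each generation to the original:
Gen 0 (original, given above): 6 live cells
Gen 1: 6 live cells, differs from original
Gen 2: 6 live cells, MATCHES original -> period = 2

Answer: 2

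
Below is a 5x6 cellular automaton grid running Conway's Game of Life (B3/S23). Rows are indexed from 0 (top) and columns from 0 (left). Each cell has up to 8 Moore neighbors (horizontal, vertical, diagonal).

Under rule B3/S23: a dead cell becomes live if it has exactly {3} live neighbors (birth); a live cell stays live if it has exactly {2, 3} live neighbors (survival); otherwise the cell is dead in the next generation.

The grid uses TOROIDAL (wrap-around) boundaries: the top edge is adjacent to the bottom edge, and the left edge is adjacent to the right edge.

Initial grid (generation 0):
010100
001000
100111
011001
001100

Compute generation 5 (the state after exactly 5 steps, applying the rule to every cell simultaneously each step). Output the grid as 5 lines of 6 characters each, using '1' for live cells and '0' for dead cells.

Simulating step by step:
Generation 0 (given above): 12 live cells
Generation 1: 15 live cells
010100
111001
100111
010001
100110
Generation 2: 9 live cells
000100
000000
000100
011000
110111
Generation 3: 12 live cells
101101
000000
001000
010001
110111
Generation 4: 9 live cells
001100
011100
000000
010101
000100
Generation 5: 11 live cells
(generation 5 grid is the final answer)

Answer: 010010
010100
110110
001010
000100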